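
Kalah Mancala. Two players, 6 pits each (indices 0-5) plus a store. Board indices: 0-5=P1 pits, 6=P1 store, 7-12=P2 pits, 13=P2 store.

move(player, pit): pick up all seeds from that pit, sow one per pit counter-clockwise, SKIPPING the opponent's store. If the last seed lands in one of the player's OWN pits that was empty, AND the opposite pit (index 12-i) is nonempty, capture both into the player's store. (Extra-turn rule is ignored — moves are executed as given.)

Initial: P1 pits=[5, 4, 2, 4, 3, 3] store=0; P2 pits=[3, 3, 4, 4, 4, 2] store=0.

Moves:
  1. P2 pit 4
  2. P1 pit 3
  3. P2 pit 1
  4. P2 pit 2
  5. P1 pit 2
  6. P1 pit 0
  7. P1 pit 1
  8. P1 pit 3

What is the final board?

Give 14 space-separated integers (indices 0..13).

Answer: 0 0 2 0 7 6 2 5 0 0 6 1 4 8

Derivation:
Move 1: P2 pit4 -> P1=[6,5,2,4,3,3](0) P2=[3,3,4,4,0,3](1)
Move 2: P1 pit3 -> P1=[6,5,2,0,4,4](1) P2=[4,3,4,4,0,3](1)
Move 3: P2 pit1 -> P1=[6,0,2,0,4,4](1) P2=[4,0,5,5,0,3](7)
Move 4: P2 pit2 -> P1=[7,0,2,0,4,4](1) P2=[4,0,0,6,1,4](8)
Move 5: P1 pit2 -> P1=[7,0,0,1,5,4](1) P2=[4,0,0,6,1,4](8)
Move 6: P1 pit0 -> P1=[0,1,1,2,6,5](2) P2=[5,0,0,6,1,4](8)
Move 7: P1 pit1 -> P1=[0,0,2,2,6,5](2) P2=[5,0,0,6,1,4](8)
Move 8: P1 pit3 -> P1=[0,0,2,0,7,6](2) P2=[5,0,0,6,1,4](8)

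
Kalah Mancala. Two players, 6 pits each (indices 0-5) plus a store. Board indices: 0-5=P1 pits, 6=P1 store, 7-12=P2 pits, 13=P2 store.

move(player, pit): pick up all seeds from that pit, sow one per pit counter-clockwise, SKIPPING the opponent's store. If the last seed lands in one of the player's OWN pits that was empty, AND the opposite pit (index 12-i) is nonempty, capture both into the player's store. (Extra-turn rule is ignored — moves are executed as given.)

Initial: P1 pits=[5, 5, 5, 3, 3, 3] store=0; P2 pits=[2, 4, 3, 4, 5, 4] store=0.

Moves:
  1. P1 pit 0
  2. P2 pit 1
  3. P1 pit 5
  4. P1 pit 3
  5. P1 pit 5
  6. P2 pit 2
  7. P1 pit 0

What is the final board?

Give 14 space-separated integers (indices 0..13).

Move 1: P1 pit0 -> P1=[0,6,6,4,4,4](0) P2=[2,4,3,4,5,4](0)
Move 2: P2 pit1 -> P1=[0,6,6,4,4,4](0) P2=[2,0,4,5,6,5](0)
Move 3: P1 pit5 -> P1=[0,6,6,4,4,0](1) P2=[3,1,5,5,6,5](0)
Move 4: P1 pit3 -> P1=[0,6,6,0,5,1](2) P2=[4,1,5,5,6,5](0)
Move 5: P1 pit5 -> P1=[0,6,6,0,5,0](3) P2=[4,1,5,5,6,5](0)
Move 6: P2 pit2 -> P1=[1,6,6,0,5,0](3) P2=[4,1,0,6,7,6](1)
Move 7: P1 pit0 -> P1=[0,7,6,0,5,0](3) P2=[4,1,0,6,7,6](1)

Answer: 0 7 6 0 5 0 3 4 1 0 6 7 6 1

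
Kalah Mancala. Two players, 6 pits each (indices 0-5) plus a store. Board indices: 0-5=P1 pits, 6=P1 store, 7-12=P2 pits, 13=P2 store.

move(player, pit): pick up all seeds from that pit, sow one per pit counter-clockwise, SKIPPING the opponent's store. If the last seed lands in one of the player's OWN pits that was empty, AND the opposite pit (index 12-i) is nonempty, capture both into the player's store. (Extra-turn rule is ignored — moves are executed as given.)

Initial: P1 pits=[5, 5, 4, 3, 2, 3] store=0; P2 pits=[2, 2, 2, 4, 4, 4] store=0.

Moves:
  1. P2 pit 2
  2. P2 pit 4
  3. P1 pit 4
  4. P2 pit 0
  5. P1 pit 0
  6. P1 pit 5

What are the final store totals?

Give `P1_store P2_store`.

Move 1: P2 pit2 -> P1=[5,5,4,3,2,3](0) P2=[2,2,0,5,5,4](0)
Move 2: P2 pit4 -> P1=[6,6,5,3,2,3](0) P2=[2,2,0,5,0,5](1)
Move 3: P1 pit4 -> P1=[6,6,5,3,0,4](1) P2=[2,2,0,5,0,5](1)
Move 4: P2 pit0 -> P1=[6,6,5,0,0,4](1) P2=[0,3,0,5,0,5](5)
Move 5: P1 pit0 -> P1=[0,7,6,1,1,5](2) P2=[0,3,0,5,0,5](5)
Move 6: P1 pit5 -> P1=[0,7,6,1,1,0](3) P2=[1,4,1,6,0,5](5)

Answer: 3 5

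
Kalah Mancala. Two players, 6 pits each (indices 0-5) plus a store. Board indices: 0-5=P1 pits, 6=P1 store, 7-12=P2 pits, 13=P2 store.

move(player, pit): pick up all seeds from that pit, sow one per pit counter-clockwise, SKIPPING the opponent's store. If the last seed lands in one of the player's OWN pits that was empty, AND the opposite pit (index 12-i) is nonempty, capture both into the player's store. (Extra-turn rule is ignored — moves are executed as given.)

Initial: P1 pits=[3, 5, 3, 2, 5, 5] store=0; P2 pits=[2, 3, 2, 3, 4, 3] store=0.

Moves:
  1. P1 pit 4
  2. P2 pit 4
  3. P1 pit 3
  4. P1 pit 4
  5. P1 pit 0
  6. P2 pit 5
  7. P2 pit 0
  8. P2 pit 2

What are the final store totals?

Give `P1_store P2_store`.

Answer: 6 3

Derivation:
Move 1: P1 pit4 -> P1=[3,5,3,2,0,6](1) P2=[3,4,3,3,4,3](0)
Move 2: P2 pit4 -> P1=[4,6,3,2,0,6](1) P2=[3,4,3,3,0,4](1)
Move 3: P1 pit3 -> P1=[4,6,3,0,1,7](1) P2=[3,4,3,3,0,4](1)
Move 4: P1 pit4 -> P1=[4,6,3,0,0,8](1) P2=[3,4,3,3,0,4](1)
Move 5: P1 pit0 -> P1=[0,7,4,1,0,8](6) P2=[3,0,3,3,0,4](1)
Move 6: P2 pit5 -> P1=[1,8,5,1,0,8](6) P2=[3,0,3,3,0,0](2)
Move 7: P2 pit0 -> P1=[1,8,5,1,0,8](6) P2=[0,1,4,4,0,0](2)
Move 8: P2 pit2 -> P1=[1,8,5,1,0,8](6) P2=[0,1,0,5,1,1](3)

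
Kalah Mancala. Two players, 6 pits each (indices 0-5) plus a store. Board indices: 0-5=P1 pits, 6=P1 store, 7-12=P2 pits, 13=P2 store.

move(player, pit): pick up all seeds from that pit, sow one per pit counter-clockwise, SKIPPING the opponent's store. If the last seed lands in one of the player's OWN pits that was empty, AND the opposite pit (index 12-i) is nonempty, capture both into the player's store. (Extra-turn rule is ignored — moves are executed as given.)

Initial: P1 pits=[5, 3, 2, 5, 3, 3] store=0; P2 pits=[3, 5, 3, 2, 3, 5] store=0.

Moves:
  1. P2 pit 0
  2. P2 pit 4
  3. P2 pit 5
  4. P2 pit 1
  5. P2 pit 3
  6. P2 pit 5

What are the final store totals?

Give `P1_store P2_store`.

Move 1: P2 pit0 -> P1=[5,3,2,5,3,3](0) P2=[0,6,4,3,3,5](0)
Move 2: P2 pit4 -> P1=[6,3,2,5,3,3](0) P2=[0,6,4,3,0,6](1)
Move 3: P2 pit5 -> P1=[7,4,3,6,4,3](0) P2=[0,6,4,3,0,0](2)
Move 4: P2 pit1 -> P1=[8,4,3,6,4,3](0) P2=[0,0,5,4,1,1](3)
Move 5: P2 pit3 -> P1=[9,4,3,6,4,3](0) P2=[0,0,5,0,2,2](4)
Move 6: P2 pit5 -> P1=[10,4,3,6,4,3](0) P2=[0,0,5,0,2,0](5)

Answer: 0 5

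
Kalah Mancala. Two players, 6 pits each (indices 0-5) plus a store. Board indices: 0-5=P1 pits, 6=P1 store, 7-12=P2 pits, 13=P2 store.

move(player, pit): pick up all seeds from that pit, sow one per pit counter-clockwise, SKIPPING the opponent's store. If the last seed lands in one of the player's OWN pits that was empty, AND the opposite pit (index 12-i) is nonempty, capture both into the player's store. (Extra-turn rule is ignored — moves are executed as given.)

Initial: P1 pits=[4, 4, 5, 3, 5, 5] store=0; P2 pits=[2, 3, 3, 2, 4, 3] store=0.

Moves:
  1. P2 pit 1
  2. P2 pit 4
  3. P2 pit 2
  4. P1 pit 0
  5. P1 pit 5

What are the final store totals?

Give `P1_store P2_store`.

Answer: 1 2

Derivation:
Move 1: P2 pit1 -> P1=[4,4,5,3,5,5](0) P2=[2,0,4,3,5,3](0)
Move 2: P2 pit4 -> P1=[5,5,6,3,5,5](0) P2=[2,0,4,3,0,4](1)
Move 3: P2 pit2 -> P1=[5,5,6,3,5,5](0) P2=[2,0,0,4,1,5](2)
Move 4: P1 pit0 -> P1=[0,6,7,4,6,6](0) P2=[2,0,0,4,1,5](2)
Move 5: P1 pit5 -> P1=[0,6,7,4,6,0](1) P2=[3,1,1,5,2,5](2)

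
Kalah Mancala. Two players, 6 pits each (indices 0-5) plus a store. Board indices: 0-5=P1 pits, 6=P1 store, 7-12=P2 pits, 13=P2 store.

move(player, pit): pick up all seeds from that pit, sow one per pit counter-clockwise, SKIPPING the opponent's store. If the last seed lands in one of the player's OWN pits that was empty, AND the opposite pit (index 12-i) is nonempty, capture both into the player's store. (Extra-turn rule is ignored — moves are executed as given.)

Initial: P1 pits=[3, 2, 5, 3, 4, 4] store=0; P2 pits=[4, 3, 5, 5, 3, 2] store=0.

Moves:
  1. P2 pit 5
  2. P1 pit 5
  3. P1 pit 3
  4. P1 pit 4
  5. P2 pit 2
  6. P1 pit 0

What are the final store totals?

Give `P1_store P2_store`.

Move 1: P2 pit5 -> P1=[4,2,5,3,4,4](0) P2=[4,3,5,5,3,0](1)
Move 2: P1 pit5 -> P1=[4,2,5,3,4,0](1) P2=[5,4,6,5,3,0](1)
Move 3: P1 pit3 -> P1=[4,2,5,0,5,1](2) P2=[5,4,6,5,3,0](1)
Move 4: P1 pit4 -> P1=[4,2,5,0,0,2](3) P2=[6,5,7,5,3,0](1)
Move 5: P2 pit2 -> P1=[5,3,6,0,0,2](3) P2=[6,5,0,6,4,1](2)
Move 6: P1 pit0 -> P1=[0,4,7,1,1,3](3) P2=[6,5,0,6,4,1](2)

Answer: 3 2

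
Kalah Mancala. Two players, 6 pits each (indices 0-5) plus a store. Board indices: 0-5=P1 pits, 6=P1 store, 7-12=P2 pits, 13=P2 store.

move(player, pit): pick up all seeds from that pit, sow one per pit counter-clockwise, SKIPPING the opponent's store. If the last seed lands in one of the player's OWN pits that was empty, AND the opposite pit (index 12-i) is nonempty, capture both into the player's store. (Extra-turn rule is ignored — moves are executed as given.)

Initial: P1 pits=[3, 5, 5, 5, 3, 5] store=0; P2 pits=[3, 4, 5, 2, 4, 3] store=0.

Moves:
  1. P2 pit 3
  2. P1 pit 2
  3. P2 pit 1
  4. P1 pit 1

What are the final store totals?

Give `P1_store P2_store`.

Answer: 2 0

Derivation:
Move 1: P2 pit3 -> P1=[3,5,5,5,3,5](0) P2=[3,4,5,0,5,4](0)
Move 2: P1 pit2 -> P1=[3,5,0,6,4,6](1) P2=[4,4,5,0,5,4](0)
Move 3: P2 pit1 -> P1=[3,5,0,6,4,6](1) P2=[4,0,6,1,6,5](0)
Move 4: P1 pit1 -> P1=[3,0,1,7,5,7](2) P2=[4,0,6,1,6,5](0)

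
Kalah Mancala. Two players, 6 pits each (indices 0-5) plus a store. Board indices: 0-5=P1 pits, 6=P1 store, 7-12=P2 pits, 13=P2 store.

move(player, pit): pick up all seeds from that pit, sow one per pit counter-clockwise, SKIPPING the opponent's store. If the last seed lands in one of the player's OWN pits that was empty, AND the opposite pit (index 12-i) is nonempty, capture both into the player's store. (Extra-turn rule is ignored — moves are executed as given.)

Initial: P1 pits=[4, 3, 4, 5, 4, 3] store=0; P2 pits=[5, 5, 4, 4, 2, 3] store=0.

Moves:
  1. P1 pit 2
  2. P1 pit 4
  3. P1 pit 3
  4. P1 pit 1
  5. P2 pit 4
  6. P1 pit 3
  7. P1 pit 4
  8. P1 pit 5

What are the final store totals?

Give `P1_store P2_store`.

Move 1: P1 pit2 -> P1=[4,3,0,6,5,4](1) P2=[5,5,4,4,2,3](0)
Move 2: P1 pit4 -> P1=[4,3,0,6,0,5](2) P2=[6,6,5,4,2,3](0)
Move 3: P1 pit3 -> P1=[4,3,0,0,1,6](3) P2=[7,7,6,4,2,3](0)
Move 4: P1 pit1 -> P1=[4,0,1,1,2,6](3) P2=[7,7,6,4,2,3](0)
Move 5: P2 pit4 -> P1=[4,0,1,1,2,6](3) P2=[7,7,6,4,0,4](1)
Move 6: P1 pit3 -> P1=[4,0,1,0,3,6](3) P2=[7,7,6,4,0,4](1)
Move 7: P1 pit4 -> P1=[4,0,1,0,0,7](4) P2=[8,7,6,4,0,4](1)
Move 8: P1 pit5 -> P1=[4,0,1,0,0,0](5) P2=[9,8,7,5,1,5](1)

Answer: 5 1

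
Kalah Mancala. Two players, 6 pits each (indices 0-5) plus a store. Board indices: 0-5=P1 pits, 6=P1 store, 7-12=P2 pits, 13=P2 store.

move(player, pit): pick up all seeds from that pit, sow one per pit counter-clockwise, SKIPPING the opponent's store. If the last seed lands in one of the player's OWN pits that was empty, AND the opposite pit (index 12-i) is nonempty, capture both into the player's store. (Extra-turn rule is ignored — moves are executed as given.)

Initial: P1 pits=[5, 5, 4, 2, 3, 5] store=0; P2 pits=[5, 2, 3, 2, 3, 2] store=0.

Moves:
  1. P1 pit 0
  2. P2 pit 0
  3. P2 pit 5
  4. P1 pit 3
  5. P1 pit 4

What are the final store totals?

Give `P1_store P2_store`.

Move 1: P1 pit0 -> P1=[0,6,5,3,4,6](0) P2=[5,2,3,2,3,2](0)
Move 2: P2 pit0 -> P1=[0,6,5,3,4,6](0) P2=[0,3,4,3,4,3](0)
Move 3: P2 pit5 -> P1=[1,7,5,3,4,6](0) P2=[0,3,4,3,4,0](1)
Move 4: P1 pit3 -> P1=[1,7,5,0,5,7](1) P2=[0,3,4,3,4,0](1)
Move 5: P1 pit4 -> P1=[1,7,5,0,0,8](2) P2=[1,4,5,3,4,0](1)

Answer: 2 1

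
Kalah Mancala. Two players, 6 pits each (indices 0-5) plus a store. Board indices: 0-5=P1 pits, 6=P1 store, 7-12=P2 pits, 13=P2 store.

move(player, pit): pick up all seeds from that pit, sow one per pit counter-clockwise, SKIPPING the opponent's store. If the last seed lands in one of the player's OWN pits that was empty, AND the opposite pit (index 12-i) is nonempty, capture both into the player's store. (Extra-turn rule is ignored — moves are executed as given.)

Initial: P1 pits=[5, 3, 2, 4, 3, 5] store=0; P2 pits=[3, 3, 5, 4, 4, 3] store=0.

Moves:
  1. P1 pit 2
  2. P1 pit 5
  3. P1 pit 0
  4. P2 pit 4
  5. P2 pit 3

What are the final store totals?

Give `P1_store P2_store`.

Move 1: P1 pit2 -> P1=[5,3,0,5,4,5](0) P2=[3,3,5,4,4,3](0)
Move 2: P1 pit5 -> P1=[5,3,0,5,4,0](1) P2=[4,4,6,5,4,3](0)
Move 3: P1 pit0 -> P1=[0,4,1,6,5,0](6) P2=[0,4,6,5,4,3](0)
Move 4: P2 pit4 -> P1=[1,5,1,6,5,0](6) P2=[0,4,6,5,0,4](1)
Move 5: P2 pit3 -> P1=[2,6,1,6,5,0](6) P2=[0,4,6,0,1,5](2)

Answer: 6 2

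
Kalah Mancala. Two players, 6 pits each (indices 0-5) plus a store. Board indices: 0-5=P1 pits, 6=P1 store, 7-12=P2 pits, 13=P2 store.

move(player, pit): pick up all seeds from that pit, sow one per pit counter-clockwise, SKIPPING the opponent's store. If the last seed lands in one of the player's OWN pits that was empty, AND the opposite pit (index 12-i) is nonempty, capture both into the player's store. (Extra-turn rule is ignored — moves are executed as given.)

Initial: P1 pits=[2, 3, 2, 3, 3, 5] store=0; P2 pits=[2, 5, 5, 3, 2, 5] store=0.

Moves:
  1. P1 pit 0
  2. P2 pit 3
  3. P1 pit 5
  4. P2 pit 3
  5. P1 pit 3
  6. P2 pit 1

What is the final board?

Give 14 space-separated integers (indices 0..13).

Answer: 1 4 3 0 4 1 2 3 0 7 1 5 7 2

Derivation:
Move 1: P1 pit0 -> P1=[0,4,3,3,3,5](0) P2=[2,5,5,3,2,5](0)
Move 2: P2 pit3 -> P1=[0,4,3,3,3,5](0) P2=[2,5,5,0,3,6](1)
Move 3: P1 pit5 -> P1=[0,4,3,3,3,0](1) P2=[3,6,6,1,3,6](1)
Move 4: P2 pit3 -> P1=[0,4,3,3,3,0](1) P2=[3,6,6,0,4,6](1)
Move 5: P1 pit3 -> P1=[0,4,3,0,4,1](2) P2=[3,6,6,0,4,6](1)
Move 6: P2 pit1 -> P1=[1,4,3,0,4,1](2) P2=[3,0,7,1,5,7](2)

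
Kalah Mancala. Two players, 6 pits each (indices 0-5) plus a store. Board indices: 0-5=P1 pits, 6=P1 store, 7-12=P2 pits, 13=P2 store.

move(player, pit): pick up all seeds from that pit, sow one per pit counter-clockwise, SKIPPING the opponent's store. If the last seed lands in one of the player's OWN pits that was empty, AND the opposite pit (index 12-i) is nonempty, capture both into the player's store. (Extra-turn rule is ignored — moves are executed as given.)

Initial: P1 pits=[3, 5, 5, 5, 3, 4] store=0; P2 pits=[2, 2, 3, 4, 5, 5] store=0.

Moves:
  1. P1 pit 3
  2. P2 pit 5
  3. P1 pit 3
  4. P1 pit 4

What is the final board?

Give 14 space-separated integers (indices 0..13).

Move 1: P1 pit3 -> P1=[3,5,5,0,4,5](1) P2=[3,3,3,4,5,5](0)
Move 2: P2 pit5 -> P1=[4,6,6,1,4,5](1) P2=[3,3,3,4,5,0](1)
Move 3: P1 pit3 -> P1=[4,6,6,0,5,5](1) P2=[3,3,3,4,5,0](1)
Move 4: P1 pit4 -> P1=[4,6,6,0,0,6](2) P2=[4,4,4,4,5,0](1)

Answer: 4 6 6 0 0 6 2 4 4 4 4 5 0 1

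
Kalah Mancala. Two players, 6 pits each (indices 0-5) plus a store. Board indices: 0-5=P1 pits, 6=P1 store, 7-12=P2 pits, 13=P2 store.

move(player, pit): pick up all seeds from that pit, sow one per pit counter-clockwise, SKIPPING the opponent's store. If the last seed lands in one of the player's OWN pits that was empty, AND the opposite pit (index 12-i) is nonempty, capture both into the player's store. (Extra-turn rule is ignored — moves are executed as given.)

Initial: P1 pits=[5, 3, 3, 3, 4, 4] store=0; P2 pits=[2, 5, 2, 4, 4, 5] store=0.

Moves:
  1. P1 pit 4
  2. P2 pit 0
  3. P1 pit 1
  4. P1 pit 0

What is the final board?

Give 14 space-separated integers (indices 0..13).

Move 1: P1 pit4 -> P1=[5,3,3,3,0,5](1) P2=[3,6,2,4,4,5](0)
Move 2: P2 pit0 -> P1=[5,3,3,3,0,5](1) P2=[0,7,3,5,4,5](0)
Move 3: P1 pit1 -> P1=[5,0,4,4,0,5](9) P2=[0,0,3,5,4,5](0)
Move 4: P1 pit0 -> P1=[0,1,5,5,1,6](9) P2=[0,0,3,5,4,5](0)

Answer: 0 1 5 5 1 6 9 0 0 3 5 4 5 0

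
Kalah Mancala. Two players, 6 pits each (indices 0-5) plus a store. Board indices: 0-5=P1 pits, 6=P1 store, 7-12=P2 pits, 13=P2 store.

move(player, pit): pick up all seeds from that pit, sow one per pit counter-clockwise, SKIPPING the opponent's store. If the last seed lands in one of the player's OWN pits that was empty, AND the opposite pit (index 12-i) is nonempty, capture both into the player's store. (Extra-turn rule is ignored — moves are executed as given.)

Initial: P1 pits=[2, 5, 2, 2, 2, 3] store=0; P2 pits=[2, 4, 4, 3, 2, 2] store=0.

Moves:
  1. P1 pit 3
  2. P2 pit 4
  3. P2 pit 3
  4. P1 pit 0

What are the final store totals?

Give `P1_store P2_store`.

Move 1: P1 pit3 -> P1=[2,5,2,0,3,4](0) P2=[2,4,4,3,2,2](0)
Move 2: P2 pit4 -> P1=[2,5,2,0,3,4](0) P2=[2,4,4,3,0,3](1)
Move 3: P2 pit3 -> P1=[2,5,2,0,3,4](0) P2=[2,4,4,0,1,4](2)
Move 4: P1 pit0 -> P1=[0,6,3,0,3,4](0) P2=[2,4,4,0,1,4](2)

Answer: 0 2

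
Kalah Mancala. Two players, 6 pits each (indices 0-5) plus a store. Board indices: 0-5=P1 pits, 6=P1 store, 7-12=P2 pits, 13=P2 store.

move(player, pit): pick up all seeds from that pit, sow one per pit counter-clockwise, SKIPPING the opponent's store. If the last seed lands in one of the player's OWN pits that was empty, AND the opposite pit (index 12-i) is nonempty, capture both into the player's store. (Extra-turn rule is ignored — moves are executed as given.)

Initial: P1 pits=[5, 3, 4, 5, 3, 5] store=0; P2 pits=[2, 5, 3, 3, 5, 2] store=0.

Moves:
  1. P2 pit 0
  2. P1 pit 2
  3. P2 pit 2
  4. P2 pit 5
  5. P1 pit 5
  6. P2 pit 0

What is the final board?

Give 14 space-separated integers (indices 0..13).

Move 1: P2 pit0 -> P1=[5,3,4,5,3,5](0) P2=[0,6,4,3,5,2](0)
Move 2: P1 pit2 -> P1=[5,3,0,6,4,6](1) P2=[0,6,4,3,5,2](0)
Move 3: P2 pit2 -> P1=[5,3,0,6,4,6](1) P2=[0,6,0,4,6,3](1)
Move 4: P2 pit5 -> P1=[6,4,0,6,4,6](1) P2=[0,6,0,4,6,0](2)
Move 5: P1 pit5 -> P1=[6,4,0,6,4,0](2) P2=[1,7,1,5,7,0](2)
Move 6: P2 pit0 -> P1=[6,4,0,6,4,0](2) P2=[0,8,1,5,7,0](2)

Answer: 6 4 0 6 4 0 2 0 8 1 5 7 0 2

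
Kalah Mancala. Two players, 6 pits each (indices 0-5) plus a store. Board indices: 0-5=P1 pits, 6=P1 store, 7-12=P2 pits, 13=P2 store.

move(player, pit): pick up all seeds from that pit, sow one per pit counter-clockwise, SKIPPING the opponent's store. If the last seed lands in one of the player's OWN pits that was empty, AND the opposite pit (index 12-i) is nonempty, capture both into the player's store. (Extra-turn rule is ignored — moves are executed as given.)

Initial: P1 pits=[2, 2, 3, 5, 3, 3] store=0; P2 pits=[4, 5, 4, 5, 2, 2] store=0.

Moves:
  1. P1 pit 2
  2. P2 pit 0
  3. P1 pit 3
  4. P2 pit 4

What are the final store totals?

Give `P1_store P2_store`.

Move 1: P1 pit2 -> P1=[2,2,0,6,4,4](0) P2=[4,5,4,5,2,2](0)
Move 2: P2 pit0 -> P1=[2,2,0,6,4,4](0) P2=[0,6,5,6,3,2](0)
Move 3: P1 pit3 -> P1=[2,2,0,0,5,5](1) P2=[1,7,6,6,3,2](0)
Move 4: P2 pit4 -> P1=[3,2,0,0,5,5](1) P2=[1,7,6,6,0,3](1)

Answer: 1 1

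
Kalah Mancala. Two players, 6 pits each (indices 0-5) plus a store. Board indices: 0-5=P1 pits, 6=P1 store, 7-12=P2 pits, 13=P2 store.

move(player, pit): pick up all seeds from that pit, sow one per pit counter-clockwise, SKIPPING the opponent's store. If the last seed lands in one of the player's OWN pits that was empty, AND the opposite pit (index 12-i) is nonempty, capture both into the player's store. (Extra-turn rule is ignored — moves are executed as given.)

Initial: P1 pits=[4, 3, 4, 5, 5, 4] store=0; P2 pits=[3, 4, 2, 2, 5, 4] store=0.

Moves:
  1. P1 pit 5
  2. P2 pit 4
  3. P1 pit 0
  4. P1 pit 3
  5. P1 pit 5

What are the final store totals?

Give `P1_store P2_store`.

Move 1: P1 pit5 -> P1=[4,3,4,5,5,0](1) P2=[4,5,3,2,5,4](0)
Move 2: P2 pit4 -> P1=[5,4,5,5,5,0](1) P2=[4,5,3,2,0,5](1)
Move 3: P1 pit0 -> P1=[0,5,6,6,6,0](6) P2=[0,5,3,2,0,5](1)
Move 4: P1 pit3 -> P1=[0,5,6,0,7,1](7) P2=[1,6,4,2,0,5](1)
Move 5: P1 pit5 -> P1=[0,5,6,0,7,0](8) P2=[1,6,4,2,0,5](1)

Answer: 8 1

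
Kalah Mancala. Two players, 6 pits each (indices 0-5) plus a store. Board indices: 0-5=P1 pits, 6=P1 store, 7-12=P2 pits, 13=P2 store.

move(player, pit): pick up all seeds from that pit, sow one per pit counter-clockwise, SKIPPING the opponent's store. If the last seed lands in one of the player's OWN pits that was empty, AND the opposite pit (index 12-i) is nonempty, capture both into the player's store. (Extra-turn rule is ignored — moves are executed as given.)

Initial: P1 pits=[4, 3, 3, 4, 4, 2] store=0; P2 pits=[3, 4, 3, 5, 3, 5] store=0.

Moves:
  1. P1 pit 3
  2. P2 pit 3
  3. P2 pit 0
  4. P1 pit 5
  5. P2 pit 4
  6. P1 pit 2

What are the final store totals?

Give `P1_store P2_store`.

Move 1: P1 pit3 -> P1=[4,3,3,0,5,3](1) P2=[4,4,3,5,3,5](0)
Move 2: P2 pit3 -> P1=[5,4,3,0,5,3](1) P2=[4,4,3,0,4,6](1)
Move 3: P2 pit0 -> P1=[5,4,3,0,5,3](1) P2=[0,5,4,1,5,6](1)
Move 4: P1 pit5 -> P1=[5,4,3,0,5,0](2) P2=[1,6,4,1,5,6](1)
Move 5: P2 pit4 -> P1=[6,5,4,0,5,0](2) P2=[1,6,4,1,0,7](2)
Move 6: P1 pit2 -> P1=[6,5,0,1,6,1](3) P2=[1,6,4,1,0,7](2)

Answer: 3 2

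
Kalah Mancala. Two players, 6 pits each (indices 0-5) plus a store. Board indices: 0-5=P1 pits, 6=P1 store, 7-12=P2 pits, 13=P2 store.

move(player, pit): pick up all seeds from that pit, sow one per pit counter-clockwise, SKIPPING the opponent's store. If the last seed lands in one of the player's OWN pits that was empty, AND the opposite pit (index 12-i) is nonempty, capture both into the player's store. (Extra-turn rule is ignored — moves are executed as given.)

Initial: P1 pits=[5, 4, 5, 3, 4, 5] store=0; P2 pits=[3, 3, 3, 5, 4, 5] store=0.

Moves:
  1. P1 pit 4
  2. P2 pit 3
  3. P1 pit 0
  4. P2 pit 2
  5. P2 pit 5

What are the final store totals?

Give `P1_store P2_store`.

Answer: 2 2

Derivation:
Move 1: P1 pit4 -> P1=[5,4,5,3,0,6](1) P2=[4,4,3,5,4,5](0)
Move 2: P2 pit3 -> P1=[6,5,5,3,0,6](1) P2=[4,4,3,0,5,6](1)
Move 3: P1 pit0 -> P1=[0,6,6,4,1,7](2) P2=[4,4,3,0,5,6](1)
Move 4: P2 pit2 -> P1=[0,6,6,4,1,7](2) P2=[4,4,0,1,6,7](1)
Move 5: P2 pit5 -> P1=[1,7,7,5,2,8](2) P2=[4,4,0,1,6,0](2)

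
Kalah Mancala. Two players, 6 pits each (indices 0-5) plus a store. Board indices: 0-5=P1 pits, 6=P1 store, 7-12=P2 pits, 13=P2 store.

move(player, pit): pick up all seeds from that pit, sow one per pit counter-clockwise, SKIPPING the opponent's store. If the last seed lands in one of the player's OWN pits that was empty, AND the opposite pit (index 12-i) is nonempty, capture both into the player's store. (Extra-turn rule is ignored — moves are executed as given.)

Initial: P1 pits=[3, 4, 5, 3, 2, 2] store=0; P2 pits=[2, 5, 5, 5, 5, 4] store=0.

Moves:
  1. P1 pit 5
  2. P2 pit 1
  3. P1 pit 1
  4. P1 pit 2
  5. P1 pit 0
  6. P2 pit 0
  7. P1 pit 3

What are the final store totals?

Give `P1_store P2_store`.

Move 1: P1 pit5 -> P1=[3,4,5,3,2,0](1) P2=[3,5,5,5,5,4](0)
Move 2: P2 pit1 -> P1=[3,4,5,3,2,0](1) P2=[3,0,6,6,6,5](1)
Move 3: P1 pit1 -> P1=[3,0,6,4,3,0](5) P2=[0,0,6,6,6,5](1)
Move 4: P1 pit2 -> P1=[3,0,0,5,4,1](6) P2=[1,1,6,6,6,5](1)
Move 5: P1 pit0 -> P1=[0,1,1,6,4,1](6) P2=[1,1,6,6,6,5](1)
Move 6: P2 pit0 -> P1=[0,1,1,6,4,1](6) P2=[0,2,6,6,6,5](1)
Move 7: P1 pit3 -> P1=[0,1,1,0,5,2](7) P2=[1,3,7,6,6,5](1)

Answer: 7 1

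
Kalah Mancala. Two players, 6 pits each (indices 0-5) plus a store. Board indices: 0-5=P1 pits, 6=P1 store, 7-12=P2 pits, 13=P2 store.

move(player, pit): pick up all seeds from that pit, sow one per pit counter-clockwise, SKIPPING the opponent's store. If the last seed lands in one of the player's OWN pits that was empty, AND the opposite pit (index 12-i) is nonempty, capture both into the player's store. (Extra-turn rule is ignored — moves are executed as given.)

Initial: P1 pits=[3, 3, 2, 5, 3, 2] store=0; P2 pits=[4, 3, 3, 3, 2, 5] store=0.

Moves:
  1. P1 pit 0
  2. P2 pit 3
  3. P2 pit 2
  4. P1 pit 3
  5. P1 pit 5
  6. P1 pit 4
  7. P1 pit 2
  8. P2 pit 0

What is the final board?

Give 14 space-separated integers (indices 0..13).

Answer: 1 4 0 1 1 2 3 0 7 2 2 5 8 2

Derivation:
Move 1: P1 pit0 -> P1=[0,4,3,6,3,2](0) P2=[4,3,3,3,2,5](0)
Move 2: P2 pit3 -> P1=[0,4,3,6,3,2](0) P2=[4,3,3,0,3,6](1)
Move 3: P2 pit2 -> P1=[0,4,3,6,3,2](0) P2=[4,3,0,1,4,7](1)
Move 4: P1 pit3 -> P1=[0,4,3,0,4,3](1) P2=[5,4,1,1,4,7](1)
Move 5: P1 pit5 -> P1=[0,4,3,0,4,0](2) P2=[6,5,1,1,4,7](1)
Move 6: P1 pit4 -> P1=[0,4,3,0,0,1](3) P2=[7,6,1,1,4,7](1)
Move 7: P1 pit2 -> P1=[0,4,0,1,1,2](3) P2=[7,6,1,1,4,7](1)
Move 8: P2 pit0 -> P1=[1,4,0,1,1,2](3) P2=[0,7,2,2,5,8](2)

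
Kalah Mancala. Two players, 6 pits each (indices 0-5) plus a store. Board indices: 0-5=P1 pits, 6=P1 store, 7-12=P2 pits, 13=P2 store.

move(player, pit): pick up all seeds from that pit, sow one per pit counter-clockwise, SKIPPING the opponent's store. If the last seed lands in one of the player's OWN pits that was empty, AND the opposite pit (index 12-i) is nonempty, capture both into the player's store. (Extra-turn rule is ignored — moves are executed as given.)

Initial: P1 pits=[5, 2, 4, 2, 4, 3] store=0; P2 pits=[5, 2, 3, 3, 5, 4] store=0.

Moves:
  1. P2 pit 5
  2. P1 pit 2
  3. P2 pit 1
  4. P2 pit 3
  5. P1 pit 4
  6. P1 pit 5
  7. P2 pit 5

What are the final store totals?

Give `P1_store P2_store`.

Move 1: P2 pit5 -> P1=[6,3,5,2,4,3](0) P2=[5,2,3,3,5,0](1)
Move 2: P1 pit2 -> P1=[6,3,0,3,5,4](1) P2=[6,2,3,3,5,0](1)
Move 3: P2 pit1 -> P1=[6,3,0,3,5,4](1) P2=[6,0,4,4,5,0](1)
Move 4: P2 pit3 -> P1=[7,3,0,3,5,4](1) P2=[6,0,4,0,6,1](2)
Move 5: P1 pit4 -> P1=[7,3,0,3,0,5](2) P2=[7,1,5,0,6,1](2)
Move 6: P1 pit5 -> P1=[7,3,0,3,0,0](3) P2=[8,2,6,1,6,1](2)
Move 7: P2 pit5 -> P1=[7,3,0,3,0,0](3) P2=[8,2,6,1,6,0](3)

Answer: 3 3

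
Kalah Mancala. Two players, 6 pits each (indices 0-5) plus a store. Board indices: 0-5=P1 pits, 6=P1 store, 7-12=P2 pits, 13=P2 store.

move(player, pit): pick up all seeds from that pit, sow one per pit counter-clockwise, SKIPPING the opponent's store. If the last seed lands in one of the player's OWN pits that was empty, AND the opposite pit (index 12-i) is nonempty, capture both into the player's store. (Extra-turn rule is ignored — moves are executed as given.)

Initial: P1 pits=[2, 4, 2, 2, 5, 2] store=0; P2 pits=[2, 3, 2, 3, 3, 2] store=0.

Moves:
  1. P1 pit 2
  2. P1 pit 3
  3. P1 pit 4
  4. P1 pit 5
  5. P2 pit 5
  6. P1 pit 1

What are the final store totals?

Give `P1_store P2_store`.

Move 1: P1 pit2 -> P1=[2,4,0,3,6,2](0) P2=[2,3,2,3,3,2](0)
Move 2: P1 pit3 -> P1=[2,4,0,0,7,3](1) P2=[2,3,2,3,3,2](0)
Move 3: P1 pit4 -> P1=[2,4,0,0,0,4](2) P2=[3,4,3,4,4,2](0)
Move 4: P1 pit5 -> P1=[2,4,0,0,0,0](3) P2=[4,5,4,4,4,2](0)
Move 5: P2 pit5 -> P1=[3,4,0,0,0,0](3) P2=[4,5,4,4,4,0](1)
Move 6: P1 pit1 -> P1=[3,0,1,1,1,0](8) P2=[0,5,4,4,4,0](1)

Answer: 8 1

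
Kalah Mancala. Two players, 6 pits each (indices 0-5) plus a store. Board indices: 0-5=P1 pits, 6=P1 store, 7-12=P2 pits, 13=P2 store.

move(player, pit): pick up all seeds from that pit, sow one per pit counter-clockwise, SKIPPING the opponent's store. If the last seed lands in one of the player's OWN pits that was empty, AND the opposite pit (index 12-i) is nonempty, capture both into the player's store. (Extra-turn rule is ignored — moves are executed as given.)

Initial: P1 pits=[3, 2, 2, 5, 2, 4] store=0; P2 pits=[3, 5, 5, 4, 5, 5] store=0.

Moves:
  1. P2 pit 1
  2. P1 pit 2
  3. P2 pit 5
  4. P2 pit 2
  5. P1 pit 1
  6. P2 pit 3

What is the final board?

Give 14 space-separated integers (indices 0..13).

Answer: 6 1 3 8 5 5 0 3 0 0 0 8 2 4

Derivation:
Move 1: P2 pit1 -> P1=[3,2,2,5,2,4](0) P2=[3,0,6,5,6,6](1)
Move 2: P1 pit2 -> P1=[3,2,0,6,3,4](0) P2=[3,0,6,5,6,6](1)
Move 3: P2 pit5 -> P1=[4,3,1,7,4,4](0) P2=[3,0,6,5,6,0](2)
Move 4: P2 pit2 -> P1=[5,4,1,7,4,4](0) P2=[3,0,0,6,7,1](3)
Move 5: P1 pit1 -> P1=[5,0,2,8,5,5](0) P2=[3,0,0,6,7,1](3)
Move 6: P2 pit3 -> P1=[6,1,3,8,5,5](0) P2=[3,0,0,0,8,2](4)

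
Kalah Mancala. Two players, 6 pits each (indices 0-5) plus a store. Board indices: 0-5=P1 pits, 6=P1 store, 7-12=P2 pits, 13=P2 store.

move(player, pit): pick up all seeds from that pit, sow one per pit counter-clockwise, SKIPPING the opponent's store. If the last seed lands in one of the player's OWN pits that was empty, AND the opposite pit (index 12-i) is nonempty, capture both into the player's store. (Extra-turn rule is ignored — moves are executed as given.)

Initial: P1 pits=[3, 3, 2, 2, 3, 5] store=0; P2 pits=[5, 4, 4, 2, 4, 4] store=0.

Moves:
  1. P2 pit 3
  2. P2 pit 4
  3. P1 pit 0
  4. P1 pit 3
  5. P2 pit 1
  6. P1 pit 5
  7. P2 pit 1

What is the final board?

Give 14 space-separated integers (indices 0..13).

Move 1: P2 pit3 -> P1=[3,3,2,2,3,5](0) P2=[5,4,4,0,5,5](0)
Move 2: P2 pit4 -> P1=[4,4,3,2,3,5](0) P2=[5,4,4,0,0,6](1)
Move 3: P1 pit0 -> P1=[0,5,4,3,4,5](0) P2=[5,4,4,0,0,6](1)
Move 4: P1 pit3 -> P1=[0,5,4,0,5,6](1) P2=[5,4,4,0,0,6](1)
Move 5: P2 pit1 -> P1=[0,5,4,0,5,6](1) P2=[5,0,5,1,1,7](1)
Move 6: P1 pit5 -> P1=[0,5,4,0,5,0](2) P2=[6,1,6,2,2,7](1)
Move 7: P2 pit1 -> P1=[0,5,4,0,5,0](2) P2=[6,0,7,2,2,7](1)

Answer: 0 5 4 0 5 0 2 6 0 7 2 2 7 1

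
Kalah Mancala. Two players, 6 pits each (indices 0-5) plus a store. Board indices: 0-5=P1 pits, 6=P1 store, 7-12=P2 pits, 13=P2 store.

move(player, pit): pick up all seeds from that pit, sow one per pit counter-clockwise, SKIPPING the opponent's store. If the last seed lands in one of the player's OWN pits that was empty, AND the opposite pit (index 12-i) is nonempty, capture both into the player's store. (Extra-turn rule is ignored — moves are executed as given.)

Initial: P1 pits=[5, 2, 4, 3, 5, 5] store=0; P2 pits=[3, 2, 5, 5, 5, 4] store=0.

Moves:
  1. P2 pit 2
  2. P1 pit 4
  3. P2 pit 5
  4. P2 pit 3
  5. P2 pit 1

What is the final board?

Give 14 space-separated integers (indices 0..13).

Answer: 8 4 6 4 0 6 1 4 0 2 1 8 1 3

Derivation:
Move 1: P2 pit2 -> P1=[6,2,4,3,5,5](0) P2=[3,2,0,6,6,5](1)
Move 2: P1 pit4 -> P1=[6,2,4,3,0,6](1) P2=[4,3,1,6,6,5](1)
Move 3: P2 pit5 -> P1=[7,3,5,4,0,6](1) P2=[4,3,1,6,6,0](2)
Move 4: P2 pit3 -> P1=[8,4,6,4,0,6](1) P2=[4,3,1,0,7,1](3)
Move 5: P2 pit1 -> P1=[8,4,6,4,0,6](1) P2=[4,0,2,1,8,1](3)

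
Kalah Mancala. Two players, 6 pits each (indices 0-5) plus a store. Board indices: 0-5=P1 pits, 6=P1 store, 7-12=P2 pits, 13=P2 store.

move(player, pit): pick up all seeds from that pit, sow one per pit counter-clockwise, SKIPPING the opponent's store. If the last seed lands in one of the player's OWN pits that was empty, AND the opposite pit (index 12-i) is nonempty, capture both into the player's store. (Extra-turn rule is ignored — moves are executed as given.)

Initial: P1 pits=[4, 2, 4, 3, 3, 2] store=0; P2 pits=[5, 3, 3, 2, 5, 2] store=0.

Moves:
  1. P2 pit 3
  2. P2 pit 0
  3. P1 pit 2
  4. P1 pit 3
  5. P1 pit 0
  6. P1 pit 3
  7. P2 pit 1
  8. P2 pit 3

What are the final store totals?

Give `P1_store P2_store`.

Answer: 2 0

Derivation:
Move 1: P2 pit3 -> P1=[4,2,4,3,3,2](0) P2=[5,3,3,0,6,3](0)
Move 2: P2 pit0 -> P1=[4,2,4,3,3,2](0) P2=[0,4,4,1,7,4](0)
Move 3: P1 pit2 -> P1=[4,2,0,4,4,3](1) P2=[0,4,4,1,7,4](0)
Move 4: P1 pit3 -> P1=[4,2,0,0,5,4](2) P2=[1,4,4,1,7,4](0)
Move 5: P1 pit0 -> P1=[0,3,1,1,6,4](2) P2=[1,4,4,1,7,4](0)
Move 6: P1 pit3 -> P1=[0,3,1,0,7,4](2) P2=[1,4,4,1,7,4](0)
Move 7: P2 pit1 -> P1=[0,3,1,0,7,4](2) P2=[1,0,5,2,8,5](0)
Move 8: P2 pit3 -> P1=[0,3,1,0,7,4](2) P2=[1,0,5,0,9,6](0)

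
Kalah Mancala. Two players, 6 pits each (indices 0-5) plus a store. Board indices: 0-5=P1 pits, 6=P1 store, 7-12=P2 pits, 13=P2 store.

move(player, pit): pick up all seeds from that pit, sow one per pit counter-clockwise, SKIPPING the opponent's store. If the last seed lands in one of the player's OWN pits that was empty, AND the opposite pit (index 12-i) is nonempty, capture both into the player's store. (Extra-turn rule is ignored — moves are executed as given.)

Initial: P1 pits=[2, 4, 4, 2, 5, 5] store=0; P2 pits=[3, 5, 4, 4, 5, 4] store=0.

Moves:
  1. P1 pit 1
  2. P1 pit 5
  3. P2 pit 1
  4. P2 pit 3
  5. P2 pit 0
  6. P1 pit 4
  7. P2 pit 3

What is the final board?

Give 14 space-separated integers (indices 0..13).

Move 1: P1 pit1 -> P1=[2,0,5,3,6,6](0) P2=[3,5,4,4,5,4](0)
Move 2: P1 pit5 -> P1=[2,0,5,3,6,0](1) P2=[4,6,5,5,6,4](0)
Move 3: P2 pit1 -> P1=[3,0,5,3,6,0](1) P2=[4,0,6,6,7,5](1)
Move 4: P2 pit3 -> P1=[4,1,6,3,6,0](1) P2=[4,0,6,0,8,6](2)
Move 5: P2 pit0 -> P1=[4,1,6,3,6,0](1) P2=[0,1,7,1,9,6](2)
Move 6: P1 pit4 -> P1=[4,1,6,3,0,1](2) P2=[1,2,8,2,9,6](2)
Move 7: P2 pit3 -> P1=[4,1,6,3,0,1](2) P2=[1,2,8,0,10,7](2)

Answer: 4 1 6 3 0 1 2 1 2 8 0 10 7 2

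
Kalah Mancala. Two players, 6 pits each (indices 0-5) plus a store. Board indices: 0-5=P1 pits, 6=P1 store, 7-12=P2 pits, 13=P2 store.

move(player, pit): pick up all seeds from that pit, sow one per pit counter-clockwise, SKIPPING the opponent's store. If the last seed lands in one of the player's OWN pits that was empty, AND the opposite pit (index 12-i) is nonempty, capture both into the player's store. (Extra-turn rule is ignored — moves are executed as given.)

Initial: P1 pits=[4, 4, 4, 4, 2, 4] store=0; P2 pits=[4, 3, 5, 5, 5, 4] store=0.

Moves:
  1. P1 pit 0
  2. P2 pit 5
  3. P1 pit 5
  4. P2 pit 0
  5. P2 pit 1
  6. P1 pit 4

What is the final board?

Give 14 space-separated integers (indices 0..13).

Answer: 0 6 6 5 0 1 2 1 0 8 7 7 1 4

Derivation:
Move 1: P1 pit0 -> P1=[0,5,5,5,3,4](0) P2=[4,3,5,5,5,4](0)
Move 2: P2 pit5 -> P1=[1,6,6,5,3,4](0) P2=[4,3,5,5,5,0](1)
Move 3: P1 pit5 -> P1=[1,6,6,5,3,0](1) P2=[5,4,6,5,5,0](1)
Move 4: P2 pit0 -> P1=[0,6,6,5,3,0](1) P2=[0,5,7,6,6,0](3)
Move 5: P2 pit1 -> P1=[0,6,6,5,3,0](1) P2=[0,0,8,7,7,1](4)
Move 6: P1 pit4 -> P1=[0,6,6,5,0,1](2) P2=[1,0,8,7,7,1](4)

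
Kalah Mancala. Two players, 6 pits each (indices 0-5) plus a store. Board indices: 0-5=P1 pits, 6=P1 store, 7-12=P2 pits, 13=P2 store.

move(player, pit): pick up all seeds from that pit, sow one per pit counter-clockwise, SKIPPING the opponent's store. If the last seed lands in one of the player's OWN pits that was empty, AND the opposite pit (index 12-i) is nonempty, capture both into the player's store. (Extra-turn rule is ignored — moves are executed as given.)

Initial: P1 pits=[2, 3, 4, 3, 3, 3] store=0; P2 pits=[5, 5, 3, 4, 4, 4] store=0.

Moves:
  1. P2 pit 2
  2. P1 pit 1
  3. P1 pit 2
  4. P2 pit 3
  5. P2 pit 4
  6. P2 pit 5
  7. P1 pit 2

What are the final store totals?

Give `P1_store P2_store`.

Move 1: P2 pit2 -> P1=[2,3,4,3,3,3](0) P2=[5,5,0,5,5,5](0)
Move 2: P1 pit1 -> P1=[2,0,5,4,4,3](0) P2=[5,5,0,5,5,5](0)
Move 3: P1 pit2 -> P1=[2,0,0,5,5,4](1) P2=[6,5,0,5,5,5](0)
Move 4: P2 pit3 -> P1=[3,1,0,5,5,4](1) P2=[6,5,0,0,6,6](1)
Move 5: P2 pit4 -> P1=[4,2,1,6,5,4](1) P2=[6,5,0,0,0,7](2)
Move 6: P2 pit5 -> P1=[5,3,2,7,6,5](1) P2=[6,5,0,0,0,0](3)
Move 7: P1 pit2 -> P1=[5,3,0,8,7,5](1) P2=[6,5,0,0,0,0](3)

Answer: 1 3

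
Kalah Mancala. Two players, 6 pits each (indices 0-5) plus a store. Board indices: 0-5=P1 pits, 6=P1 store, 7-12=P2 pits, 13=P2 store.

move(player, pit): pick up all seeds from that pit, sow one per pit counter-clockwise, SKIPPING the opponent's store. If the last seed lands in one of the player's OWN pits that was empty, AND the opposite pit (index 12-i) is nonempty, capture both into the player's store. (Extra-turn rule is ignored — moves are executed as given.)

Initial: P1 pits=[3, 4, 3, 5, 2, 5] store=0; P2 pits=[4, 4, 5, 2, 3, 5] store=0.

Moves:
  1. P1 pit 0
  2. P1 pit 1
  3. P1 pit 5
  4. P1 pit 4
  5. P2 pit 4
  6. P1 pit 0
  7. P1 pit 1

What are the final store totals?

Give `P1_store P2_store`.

Move 1: P1 pit0 -> P1=[0,5,4,6,2,5](0) P2=[4,4,5,2,3,5](0)
Move 2: P1 pit1 -> P1=[0,0,5,7,3,6](1) P2=[4,4,5,2,3,5](0)
Move 3: P1 pit5 -> P1=[0,0,5,7,3,0](2) P2=[5,5,6,3,4,5](0)
Move 4: P1 pit4 -> P1=[0,0,5,7,0,1](3) P2=[6,5,6,3,4,5](0)
Move 5: P2 pit4 -> P1=[1,1,5,7,0,1](3) P2=[6,5,6,3,0,6](1)
Move 6: P1 pit0 -> P1=[0,2,5,7,0,1](3) P2=[6,5,6,3,0,6](1)
Move 7: P1 pit1 -> P1=[0,0,6,8,0,1](3) P2=[6,5,6,3,0,6](1)

Answer: 3 1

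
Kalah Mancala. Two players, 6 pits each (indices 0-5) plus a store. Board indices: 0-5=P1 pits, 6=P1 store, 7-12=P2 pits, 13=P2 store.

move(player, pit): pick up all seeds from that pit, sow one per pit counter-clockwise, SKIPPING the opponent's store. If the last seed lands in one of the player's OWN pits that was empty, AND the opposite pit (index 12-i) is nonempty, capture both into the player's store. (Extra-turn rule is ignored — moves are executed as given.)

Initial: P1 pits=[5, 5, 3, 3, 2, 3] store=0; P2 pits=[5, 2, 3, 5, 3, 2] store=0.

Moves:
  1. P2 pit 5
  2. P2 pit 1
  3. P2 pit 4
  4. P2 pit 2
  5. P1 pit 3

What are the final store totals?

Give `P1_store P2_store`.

Move 1: P2 pit5 -> P1=[6,5,3,3,2,3](0) P2=[5,2,3,5,3,0](1)
Move 2: P2 pit1 -> P1=[6,5,3,3,2,3](0) P2=[5,0,4,6,3,0](1)
Move 3: P2 pit4 -> P1=[7,5,3,3,2,3](0) P2=[5,0,4,6,0,1](2)
Move 4: P2 pit2 -> P1=[7,5,3,3,2,3](0) P2=[5,0,0,7,1,2](3)
Move 5: P1 pit3 -> P1=[7,5,3,0,3,4](1) P2=[5,0,0,7,1,2](3)

Answer: 1 3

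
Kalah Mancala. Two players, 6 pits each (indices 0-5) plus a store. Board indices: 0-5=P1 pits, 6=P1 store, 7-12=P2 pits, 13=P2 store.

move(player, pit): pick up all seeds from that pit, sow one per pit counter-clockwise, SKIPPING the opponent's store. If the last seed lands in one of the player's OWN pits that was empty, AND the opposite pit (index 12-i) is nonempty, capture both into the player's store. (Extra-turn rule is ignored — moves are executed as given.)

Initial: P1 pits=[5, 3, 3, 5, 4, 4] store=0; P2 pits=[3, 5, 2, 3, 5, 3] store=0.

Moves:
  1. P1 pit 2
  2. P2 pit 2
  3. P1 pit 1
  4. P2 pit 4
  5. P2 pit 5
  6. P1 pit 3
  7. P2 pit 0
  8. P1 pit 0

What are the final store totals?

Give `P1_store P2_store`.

Move 1: P1 pit2 -> P1=[5,3,0,6,5,5](0) P2=[3,5,2,3,5,3](0)
Move 2: P2 pit2 -> P1=[5,3,0,6,5,5](0) P2=[3,5,0,4,6,3](0)
Move 3: P1 pit1 -> P1=[5,0,1,7,6,5](0) P2=[3,5,0,4,6,3](0)
Move 4: P2 pit4 -> P1=[6,1,2,8,6,5](0) P2=[3,5,0,4,0,4](1)
Move 5: P2 pit5 -> P1=[7,2,3,8,6,5](0) P2=[3,5,0,4,0,0](2)
Move 6: P1 pit3 -> P1=[7,2,3,0,7,6](1) P2=[4,6,1,5,1,0](2)
Move 7: P2 pit0 -> P1=[7,2,3,0,7,6](1) P2=[0,7,2,6,2,0](2)
Move 8: P1 pit0 -> P1=[0,3,4,1,8,7](2) P2=[1,7,2,6,2,0](2)

Answer: 2 2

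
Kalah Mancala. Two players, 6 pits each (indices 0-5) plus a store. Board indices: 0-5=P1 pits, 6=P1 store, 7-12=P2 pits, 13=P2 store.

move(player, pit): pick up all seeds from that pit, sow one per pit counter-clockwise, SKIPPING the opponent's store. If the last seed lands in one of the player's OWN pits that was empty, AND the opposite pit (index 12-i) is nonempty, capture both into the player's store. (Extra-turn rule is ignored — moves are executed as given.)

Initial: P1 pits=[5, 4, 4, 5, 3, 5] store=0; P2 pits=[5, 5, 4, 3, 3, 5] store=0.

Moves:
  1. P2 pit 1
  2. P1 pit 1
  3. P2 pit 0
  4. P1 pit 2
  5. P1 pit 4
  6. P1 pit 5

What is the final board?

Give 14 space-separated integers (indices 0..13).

Answer: 6 0 0 7 0 0 3 3 3 8 6 6 8 1

Derivation:
Move 1: P2 pit1 -> P1=[5,4,4,5,3,5](0) P2=[5,0,5,4,4,6](1)
Move 2: P1 pit1 -> P1=[5,0,5,6,4,6](0) P2=[5,0,5,4,4,6](1)
Move 3: P2 pit0 -> P1=[5,0,5,6,4,6](0) P2=[0,1,6,5,5,7](1)
Move 4: P1 pit2 -> P1=[5,0,0,7,5,7](1) P2=[1,1,6,5,5,7](1)
Move 5: P1 pit4 -> P1=[5,0,0,7,0,8](2) P2=[2,2,7,5,5,7](1)
Move 6: P1 pit5 -> P1=[6,0,0,7,0,0](3) P2=[3,3,8,6,6,8](1)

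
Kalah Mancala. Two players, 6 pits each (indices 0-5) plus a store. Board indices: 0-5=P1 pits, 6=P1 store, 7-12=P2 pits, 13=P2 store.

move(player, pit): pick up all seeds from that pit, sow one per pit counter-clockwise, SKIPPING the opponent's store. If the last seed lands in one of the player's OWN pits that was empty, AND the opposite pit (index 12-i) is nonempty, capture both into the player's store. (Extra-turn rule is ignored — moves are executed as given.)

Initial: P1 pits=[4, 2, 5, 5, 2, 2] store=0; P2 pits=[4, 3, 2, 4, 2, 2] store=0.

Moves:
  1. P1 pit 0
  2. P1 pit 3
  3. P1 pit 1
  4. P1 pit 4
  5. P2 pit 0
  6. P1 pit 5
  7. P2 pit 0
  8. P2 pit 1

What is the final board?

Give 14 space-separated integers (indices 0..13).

Move 1: P1 pit0 -> P1=[0,3,6,6,3,2](0) P2=[4,3,2,4,2,2](0)
Move 2: P1 pit3 -> P1=[0,3,6,0,4,3](1) P2=[5,4,3,4,2,2](0)
Move 3: P1 pit1 -> P1=[0,0,7,1,5,3](1) P2=[5,4,3,4,2,2](0)
Move 4: P1 pit4 -> P1=[0,0,7,1,0,4](2) P2=[6,5,4,4,2,2](0)
Move 5: P2 pit0 -> P1=[0,0,7,1,0,4](2) P2=[0,6,5,5,3,3](1)
Move 6: P1 pit5 -> P1=[0,0,7,1,0,0](3) P2=[1,7,6,5,3,3](1)
Move 7: P2 pit0 -> P1=[0,0,7,1,0,0](3) P2=[0,8,6,5,3,3](1)
Move 8: P2 pit1 -> P1=[1,1,8,1,0,0](3) P2=[0,0,7,6,4,4](2)

Answer: 1 1 8 1 0 0 3 0 0 7 6 4 4 2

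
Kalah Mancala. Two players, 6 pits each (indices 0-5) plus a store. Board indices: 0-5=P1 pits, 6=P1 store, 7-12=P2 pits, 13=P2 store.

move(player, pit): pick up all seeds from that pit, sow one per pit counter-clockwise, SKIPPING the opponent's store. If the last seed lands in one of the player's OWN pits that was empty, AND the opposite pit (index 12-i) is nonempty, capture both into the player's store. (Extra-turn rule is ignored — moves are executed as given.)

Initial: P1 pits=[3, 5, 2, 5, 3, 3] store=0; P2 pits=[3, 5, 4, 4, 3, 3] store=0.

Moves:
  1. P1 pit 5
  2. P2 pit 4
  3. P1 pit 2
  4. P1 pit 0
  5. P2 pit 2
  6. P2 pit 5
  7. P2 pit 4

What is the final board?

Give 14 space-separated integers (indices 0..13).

Answer: 0 7 2 8 5 0 1 4 6 0 5 0 0 5

Derivation:
Move 1: P1 pit5 -> P1=[3,5,2,5,3,0](1) P2=[4,6,4,4,3,3](0)
Move 2: P2 pit4 -> P1=[4,5,2,5,3,0](1) P2=[4,6,4,4,0,4](1)
Move 3: P1 pit2 -> P1=[4,5,0,6,4,0](1) P2=[4,6,4,4,0,4](1)
Move 4: P1 pit0 -> P1=[0,6,1,7,5,0](1) P2=[4,6,4,4,0,4](1)
Move 5: P2 pit2 -> P1=[0,6,1,7,5,0](1) P2=[4,6,0,5,1,5](2)
Move 6: P2 pit5 -> P1=[1,7,2,8,5,0](1) P2=[4,6,0,5,1,0](3)
Move 7: P2 pit4 -> P1=[0,7,2,8,5,0](1) P2=[4,6,0,5,0,0](5)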